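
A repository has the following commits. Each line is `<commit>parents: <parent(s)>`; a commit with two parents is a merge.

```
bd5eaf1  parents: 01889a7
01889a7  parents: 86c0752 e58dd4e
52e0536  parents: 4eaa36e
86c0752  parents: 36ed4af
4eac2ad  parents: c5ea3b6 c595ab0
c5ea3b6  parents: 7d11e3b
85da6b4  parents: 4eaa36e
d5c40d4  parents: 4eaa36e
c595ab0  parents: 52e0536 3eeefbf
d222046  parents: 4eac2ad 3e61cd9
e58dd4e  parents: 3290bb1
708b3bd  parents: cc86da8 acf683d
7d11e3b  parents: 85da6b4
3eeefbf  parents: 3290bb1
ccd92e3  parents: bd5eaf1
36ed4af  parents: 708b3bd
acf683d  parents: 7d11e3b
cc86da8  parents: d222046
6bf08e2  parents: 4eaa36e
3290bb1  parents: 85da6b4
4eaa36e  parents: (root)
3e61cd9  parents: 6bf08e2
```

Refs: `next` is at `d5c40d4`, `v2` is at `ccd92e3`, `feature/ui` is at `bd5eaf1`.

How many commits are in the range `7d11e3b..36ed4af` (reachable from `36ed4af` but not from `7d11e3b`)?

13

Reachable from 36ed4af: {3290bb1, 36ed4af, 3e61cd9, 3eeefbf, 4eaa36e, 4eac2ad, 52e0536, 6bf08e2, 708b3bd, 7d11e3b, 85da6b4, acf683d, c595ab0, c5ea3b6, cc86da8, d222046}.
Reachable from 7d11e3b: {4eaa36e, 7d11e3b, 85da6b4}.
In 36ed4af's history but not 7d11e3b's: {3290bb1, 36ed4af, 3e61cd9, 3eeefbf, 4eac2ad, 52e0536, 6bf08e2, 708b3bd, acf683d, c595ab0, c5ea3b6, cc86da8, d222046} — 13 commits.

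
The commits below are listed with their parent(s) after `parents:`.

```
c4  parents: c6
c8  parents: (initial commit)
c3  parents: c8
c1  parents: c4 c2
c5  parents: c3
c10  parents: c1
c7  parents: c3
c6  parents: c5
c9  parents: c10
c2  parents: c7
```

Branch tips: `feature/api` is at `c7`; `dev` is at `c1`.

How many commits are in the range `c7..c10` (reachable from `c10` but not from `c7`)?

6

Reachable from c10: {c1, c10, c2, c3, c4, c5, c6, c7, c8}.
Reachable from c7: {c3, c7, c8}.
In c10's history but not c7's: {c1, c10, c2, c4, c5, c6} — 6 commits.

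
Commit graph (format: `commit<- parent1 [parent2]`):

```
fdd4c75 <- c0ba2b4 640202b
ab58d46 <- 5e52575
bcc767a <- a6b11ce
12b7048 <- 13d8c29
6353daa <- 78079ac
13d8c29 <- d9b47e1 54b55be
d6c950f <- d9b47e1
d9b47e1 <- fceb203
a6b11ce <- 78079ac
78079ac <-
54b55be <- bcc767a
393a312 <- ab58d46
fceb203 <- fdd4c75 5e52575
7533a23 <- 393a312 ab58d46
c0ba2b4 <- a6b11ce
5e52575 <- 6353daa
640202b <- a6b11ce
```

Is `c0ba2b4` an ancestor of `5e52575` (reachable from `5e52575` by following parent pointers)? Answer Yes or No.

Ancestors of 5e52575: {5e52575, 6353daa, 78079ac}.
c0ba2b4 is not in that set, so it is not an ancestor of 5e52575.

No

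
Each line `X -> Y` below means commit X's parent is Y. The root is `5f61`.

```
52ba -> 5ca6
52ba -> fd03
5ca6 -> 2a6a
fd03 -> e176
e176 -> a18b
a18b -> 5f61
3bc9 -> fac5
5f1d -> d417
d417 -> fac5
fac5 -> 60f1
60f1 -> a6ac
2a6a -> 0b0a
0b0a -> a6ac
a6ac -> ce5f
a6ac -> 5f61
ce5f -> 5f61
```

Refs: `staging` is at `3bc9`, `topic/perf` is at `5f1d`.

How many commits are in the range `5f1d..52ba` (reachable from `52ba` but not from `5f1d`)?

Reachable from 52ba: {0b0a, 2a6a, 52ba, 5ca6, 5f61, a18b, a6ac, ce5f, e176, fd03}.
Reachable from 5f1d: {5f1d, 5f61, 60f1, a6ac, ce5f, d417, fac5}.
In 52ba's history but not 5f1d's: {0b0a, 2a6a, 52ba, 5ca6, a18b, e176, fd03} — 7 commits.

7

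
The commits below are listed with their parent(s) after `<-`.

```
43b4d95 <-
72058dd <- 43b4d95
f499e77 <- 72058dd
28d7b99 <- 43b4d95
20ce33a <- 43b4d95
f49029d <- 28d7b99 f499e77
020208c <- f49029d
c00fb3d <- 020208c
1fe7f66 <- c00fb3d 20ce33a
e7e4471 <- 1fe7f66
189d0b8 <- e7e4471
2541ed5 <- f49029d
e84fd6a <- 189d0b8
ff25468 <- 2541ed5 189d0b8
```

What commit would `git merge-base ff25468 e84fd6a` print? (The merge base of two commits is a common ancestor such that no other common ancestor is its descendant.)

Ancestors of ff25468: {020208c, 189d0b8, 1fe7f66, 20ce33a, 2541ed5, 28d7b99, 43b4d95, 72058dd, c00fb3d, e7e4471, f49029d, f499e77, ff25468}.
Ancestors of e84fd6a: {020208c, 189d0b8, 1fe7f66, 20ce33a, 28d7b99, 43b4d95, 72058dd, c00fb3d, e7e4471, e84fd6a, f49029d, f499e77}.
Common ancestors: {020208c, 189d0b8, 1fe7f66, 20ce33a, 28d7b99, 43b4d95, 72058dd, c00fb3d, e7e4471, f49029d, f499e77}.
Among these, 189d0b8 is not an ancestor of any other common ancestor — it is the merge base.

189d0b8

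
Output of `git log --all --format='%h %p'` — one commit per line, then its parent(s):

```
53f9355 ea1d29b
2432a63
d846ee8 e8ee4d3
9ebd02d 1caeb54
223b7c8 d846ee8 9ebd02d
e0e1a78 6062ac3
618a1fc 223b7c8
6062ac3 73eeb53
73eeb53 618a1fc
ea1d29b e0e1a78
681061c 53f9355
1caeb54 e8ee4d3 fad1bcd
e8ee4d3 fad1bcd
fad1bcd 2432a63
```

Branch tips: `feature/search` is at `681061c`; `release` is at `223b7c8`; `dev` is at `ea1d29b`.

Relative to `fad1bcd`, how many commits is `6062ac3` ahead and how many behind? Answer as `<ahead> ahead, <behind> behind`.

Reachable from 6062ac3: {1caeb54, 223b7c8, 2432a63, 6062ac3, 618a1fc, 73eeb53, 9ebd02d, d846ee8, e8ee4d3, fad1bcd}.
Reachable from fad1bcd: {2432a63, fad1bcd}.
Only in 6062ac3's history (ahead): {1caeb54, 223b7c8, 6062ac3, 618a1fc, 73eeb53, 9ebd02d, d846ee8, e8ee4d3} — 8.
Only in fad1bcd's history (behind): {} — 0.

8 ahead, 0 behind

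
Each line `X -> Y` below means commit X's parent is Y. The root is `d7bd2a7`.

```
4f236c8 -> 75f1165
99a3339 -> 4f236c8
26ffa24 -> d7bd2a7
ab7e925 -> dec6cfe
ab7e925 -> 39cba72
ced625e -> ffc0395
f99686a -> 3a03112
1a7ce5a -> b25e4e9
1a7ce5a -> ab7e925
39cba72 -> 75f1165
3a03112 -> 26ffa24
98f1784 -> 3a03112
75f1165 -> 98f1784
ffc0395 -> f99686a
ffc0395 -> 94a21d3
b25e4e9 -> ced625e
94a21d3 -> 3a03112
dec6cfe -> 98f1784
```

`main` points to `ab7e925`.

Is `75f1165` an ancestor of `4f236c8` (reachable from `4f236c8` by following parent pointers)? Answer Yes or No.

Ancestors of 4f236c8 (commits reachable by following parents): {26ffa24, 3a03112, 4f236c8, 75f1165, 98f1784, d7bd2a7}.
75f1165 is in that set, so it is an ancestor of 4f236c8.

Yes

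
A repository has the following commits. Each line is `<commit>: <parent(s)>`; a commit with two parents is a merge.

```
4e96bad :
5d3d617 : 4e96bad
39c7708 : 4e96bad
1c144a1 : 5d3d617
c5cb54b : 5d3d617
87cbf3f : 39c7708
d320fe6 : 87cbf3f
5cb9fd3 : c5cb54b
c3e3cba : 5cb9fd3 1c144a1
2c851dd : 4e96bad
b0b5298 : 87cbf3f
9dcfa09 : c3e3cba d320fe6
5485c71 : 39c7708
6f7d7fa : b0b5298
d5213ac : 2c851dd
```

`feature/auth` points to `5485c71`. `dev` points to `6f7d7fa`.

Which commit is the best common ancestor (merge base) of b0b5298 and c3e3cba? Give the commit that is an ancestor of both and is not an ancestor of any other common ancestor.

4e96bad

Ancestors of b0b5298: {39c7708, 4e96bad, 87cbf3f, b0b5298}.
Ancestors of c3e3cba: {1c144a1, 4e96bad, 5cb9fd3, 5d3d617, c3e3cba, c5cb54b}.
Common ancestors: {4e96bad}.
The only common ancestor is 4e96bad, so it is the merge base.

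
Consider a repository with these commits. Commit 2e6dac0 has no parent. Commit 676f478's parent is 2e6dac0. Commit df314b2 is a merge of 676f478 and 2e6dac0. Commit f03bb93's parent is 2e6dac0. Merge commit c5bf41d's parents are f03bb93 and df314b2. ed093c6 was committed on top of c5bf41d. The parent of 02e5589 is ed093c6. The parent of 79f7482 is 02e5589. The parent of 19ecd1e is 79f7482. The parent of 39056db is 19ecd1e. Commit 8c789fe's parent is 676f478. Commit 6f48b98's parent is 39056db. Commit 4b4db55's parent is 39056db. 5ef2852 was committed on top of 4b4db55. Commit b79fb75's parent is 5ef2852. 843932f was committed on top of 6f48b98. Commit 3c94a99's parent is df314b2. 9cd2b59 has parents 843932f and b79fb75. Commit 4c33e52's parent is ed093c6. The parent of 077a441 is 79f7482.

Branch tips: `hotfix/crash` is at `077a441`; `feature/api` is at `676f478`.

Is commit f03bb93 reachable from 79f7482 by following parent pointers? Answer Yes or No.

Yes

Ancestors of 79f7482 (commits reachable by following parents): {02e5589, 2e6dac0, 676f478, 79f7482, c5bf41d, df314b2, ed093c6, f03bb93}.
f03bb93 is in that set, so it is an ancestor of 79f7482.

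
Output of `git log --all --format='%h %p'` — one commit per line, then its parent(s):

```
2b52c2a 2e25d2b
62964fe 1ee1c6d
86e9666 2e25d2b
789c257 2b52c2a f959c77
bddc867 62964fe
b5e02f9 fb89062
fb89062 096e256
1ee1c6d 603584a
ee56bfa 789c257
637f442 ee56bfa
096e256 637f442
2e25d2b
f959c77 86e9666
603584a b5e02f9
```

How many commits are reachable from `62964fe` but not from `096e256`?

Reachable from 62964fe: {096e256, 1ee1c6d, 2b52c2a, 2e25d2b, 603584a, 62964fe, 637f442, 789c257, 86e9666, b5e02f9, ee56bfa, f959c77, fb89062}.
Reachable from 096e256: {096e256, 2b52c2a, 2e25d2b, 637f442, 789c257, 86e9666, ee56bfa, f959c77}.
In 62964fe's history but not 096e256's: {1ee1c6d, 603584a, 62964fe, b5e02f9, fb89062} — 5 commits.

5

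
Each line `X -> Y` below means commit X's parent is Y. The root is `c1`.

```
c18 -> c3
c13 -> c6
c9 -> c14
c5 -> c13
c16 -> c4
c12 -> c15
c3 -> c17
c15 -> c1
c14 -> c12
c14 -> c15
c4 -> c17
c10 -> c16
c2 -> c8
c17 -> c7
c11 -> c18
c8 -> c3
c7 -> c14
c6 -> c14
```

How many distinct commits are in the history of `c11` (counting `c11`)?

Walking parent pointers from c11: reachable set = {c1, c11, c12, c14, c15, c17, c18, c3, c7}.
That is 9 commits.

9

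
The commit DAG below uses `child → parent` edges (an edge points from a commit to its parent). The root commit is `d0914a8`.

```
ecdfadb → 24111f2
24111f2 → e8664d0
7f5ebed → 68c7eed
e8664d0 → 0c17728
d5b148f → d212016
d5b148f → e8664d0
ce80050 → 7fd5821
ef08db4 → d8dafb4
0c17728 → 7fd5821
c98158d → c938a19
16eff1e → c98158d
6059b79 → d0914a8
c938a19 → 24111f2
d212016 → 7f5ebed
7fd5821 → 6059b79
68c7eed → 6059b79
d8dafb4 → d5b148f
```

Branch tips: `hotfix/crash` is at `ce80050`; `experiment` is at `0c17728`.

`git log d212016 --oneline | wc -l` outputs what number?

5

Walking parent pointers from d212016: reachable set = {6059b79, 68c7eed, 7f5ebed, d0914a8, d212016}.
That is 5 commits.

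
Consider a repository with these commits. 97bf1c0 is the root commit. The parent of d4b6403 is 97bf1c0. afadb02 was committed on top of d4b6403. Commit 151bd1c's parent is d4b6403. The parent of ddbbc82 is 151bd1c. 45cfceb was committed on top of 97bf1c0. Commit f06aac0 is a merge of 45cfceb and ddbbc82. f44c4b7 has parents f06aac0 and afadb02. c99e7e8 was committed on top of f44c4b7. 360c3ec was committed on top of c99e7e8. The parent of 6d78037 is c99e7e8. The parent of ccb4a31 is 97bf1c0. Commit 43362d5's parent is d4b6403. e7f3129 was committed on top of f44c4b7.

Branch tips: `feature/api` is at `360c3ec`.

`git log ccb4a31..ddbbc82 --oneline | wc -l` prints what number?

3

Reachable from ddbbc82: {151bd1c, 97bf1c0, d4b6403, ddbbc82}.
Reachable from ccb4a31: {97bf1c0, ccb4a31}.
In ddbbc82's history but not ccb4a31's: {151bd1c, d4b6403, ddbbc82} — 3 commits.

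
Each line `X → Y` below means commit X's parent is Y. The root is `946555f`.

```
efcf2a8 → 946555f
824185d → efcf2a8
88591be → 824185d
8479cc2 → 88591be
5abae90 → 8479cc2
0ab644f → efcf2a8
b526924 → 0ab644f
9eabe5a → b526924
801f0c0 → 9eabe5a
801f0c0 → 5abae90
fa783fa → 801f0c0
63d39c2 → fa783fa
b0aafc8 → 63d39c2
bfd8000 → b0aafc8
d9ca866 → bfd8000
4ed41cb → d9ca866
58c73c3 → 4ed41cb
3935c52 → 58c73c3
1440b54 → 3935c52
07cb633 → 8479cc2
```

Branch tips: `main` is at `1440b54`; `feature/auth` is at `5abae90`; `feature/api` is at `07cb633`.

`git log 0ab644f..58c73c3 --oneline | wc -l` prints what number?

14

Reachable from 58c73c3: {0ab644f, 4ed41cb, 58c73c3, 5abae90, 63d39c2, 801f0c0, 824185d, 8479cc2, 88591be, 946555f, 9eabe5a, b0aafc8, b526924, bfd8000, d9ca866, efcf2a8, fa783fa}.
Reachable from 0ab644f: {0ab644f, 946555f, efcf2a8}.
In 58c73c3's history but not 0ab644f's: {4ed41cb, 58c73c3, 5abae90, 63d39c2, 801f0c0, 824185d, 8479cc2, 88591be, 9eabe5a, b0aafc8, b526924, bfd8000, d9ca866, fa783fa} — 14 commits.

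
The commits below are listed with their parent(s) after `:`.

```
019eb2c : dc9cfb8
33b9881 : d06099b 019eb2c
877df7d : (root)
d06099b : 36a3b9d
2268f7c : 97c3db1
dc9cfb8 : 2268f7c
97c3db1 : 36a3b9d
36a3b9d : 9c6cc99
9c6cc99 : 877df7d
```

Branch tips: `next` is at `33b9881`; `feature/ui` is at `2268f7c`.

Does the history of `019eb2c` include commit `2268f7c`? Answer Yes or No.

Yes

Ancestors of 019eb2c (commits reachable by following parents): {019eb2c, 2268f7c, 36a3b9d, 877df7d, 97c3db1, 9c6cc99, dc9cfb8}.
2268f7c is in that set, so it is an ancestor of 019eb2c.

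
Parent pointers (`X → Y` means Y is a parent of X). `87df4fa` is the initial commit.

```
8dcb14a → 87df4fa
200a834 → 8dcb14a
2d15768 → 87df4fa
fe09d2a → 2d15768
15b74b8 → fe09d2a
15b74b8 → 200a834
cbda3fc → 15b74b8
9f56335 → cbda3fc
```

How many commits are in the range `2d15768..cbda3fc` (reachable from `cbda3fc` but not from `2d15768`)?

5

Reachable from cbda3fc: {15b74b8, 200a834, 2d15768, 87df4fa, 8dcb14a, cbda3fc, fe09d2a}.
Reachable from 2d15768: {2d15768, 87df4fa}.
In cbda3fc's history but not 2d15768's: {15b74b8, 200a834, 8dcb14a, cbda3fc, fe09d2a} — 5 commits.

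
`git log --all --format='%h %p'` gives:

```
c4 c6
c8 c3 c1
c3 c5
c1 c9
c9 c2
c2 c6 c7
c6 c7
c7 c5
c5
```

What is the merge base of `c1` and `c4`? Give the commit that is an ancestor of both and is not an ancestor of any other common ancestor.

c6

Ancestors of c1: {c1, c2, c5, c6, c7, c9}.
Ancestors of c4: {c4, c5, c6, c7}.
Common ancestors: {c5, c6, c7}.
Among these, c6 is not an ancestor of any other common ancestor — it is the merge base.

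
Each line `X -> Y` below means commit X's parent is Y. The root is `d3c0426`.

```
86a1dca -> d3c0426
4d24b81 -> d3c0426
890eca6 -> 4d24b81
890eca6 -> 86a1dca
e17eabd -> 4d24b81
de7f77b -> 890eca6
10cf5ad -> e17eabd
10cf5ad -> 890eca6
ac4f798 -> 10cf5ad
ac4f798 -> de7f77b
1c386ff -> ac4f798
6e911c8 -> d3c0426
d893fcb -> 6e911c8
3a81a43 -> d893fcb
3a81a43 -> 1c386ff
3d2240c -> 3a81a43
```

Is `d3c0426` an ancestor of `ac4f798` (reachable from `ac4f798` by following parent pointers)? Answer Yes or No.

Yes

Ancestors of ac4f798 (commits reachable by following parents): {10cf5ad, 4d24b81, 86a1dca, 890eca6, ac4f798, d3c0426, de7f77b, e17eabd}.
d3c0426 is in that set, so it is an ancestor of ac4f798.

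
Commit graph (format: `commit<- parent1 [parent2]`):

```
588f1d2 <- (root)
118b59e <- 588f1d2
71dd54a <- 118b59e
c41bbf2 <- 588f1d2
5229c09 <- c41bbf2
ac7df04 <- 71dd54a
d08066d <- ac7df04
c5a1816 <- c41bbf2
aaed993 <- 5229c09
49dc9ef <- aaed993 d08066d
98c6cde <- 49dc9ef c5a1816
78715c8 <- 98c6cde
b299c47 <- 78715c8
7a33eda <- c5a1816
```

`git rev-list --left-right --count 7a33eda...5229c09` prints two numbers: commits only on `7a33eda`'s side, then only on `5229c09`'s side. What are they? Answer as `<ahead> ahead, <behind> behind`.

2 ahead, 1 behind

Reachable from 7a33eda: {588f1d2, 7a33eda, c41bbf2, c5a1816}.
Reachable from 5229c09: {5229c09, 588f1d2, c41bbf2}.
Only in 7a33eda's history (ahead): {7a33eda, c5a1816} — 2.
Only in 5229c09's history (behind): {5229c09} — 1.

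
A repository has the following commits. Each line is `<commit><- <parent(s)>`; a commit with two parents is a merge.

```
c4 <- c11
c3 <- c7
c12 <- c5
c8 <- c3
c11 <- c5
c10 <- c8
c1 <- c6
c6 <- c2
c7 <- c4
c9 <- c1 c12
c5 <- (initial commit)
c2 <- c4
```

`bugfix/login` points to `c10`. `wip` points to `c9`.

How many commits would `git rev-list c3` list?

Walking parent pointers from c3: reachable set = {c11, c3, c4, c5, c7}.
That is 5 commits.

5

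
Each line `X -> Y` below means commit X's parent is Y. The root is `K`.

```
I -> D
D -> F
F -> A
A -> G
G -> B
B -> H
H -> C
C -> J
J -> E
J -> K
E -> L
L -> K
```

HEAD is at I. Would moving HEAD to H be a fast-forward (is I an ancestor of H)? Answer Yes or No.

A fast-forward from I to H is possible iff I is an ancestor of H.
Ancestors of H: {C, E, H, J, K, L}.
I is not among them, so fast-forward is not possible.

No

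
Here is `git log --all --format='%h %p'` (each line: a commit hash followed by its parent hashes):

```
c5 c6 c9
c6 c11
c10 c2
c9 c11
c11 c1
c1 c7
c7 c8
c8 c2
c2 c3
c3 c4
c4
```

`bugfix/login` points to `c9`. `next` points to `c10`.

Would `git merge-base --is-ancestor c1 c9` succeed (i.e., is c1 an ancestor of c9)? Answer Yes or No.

Ancestors of c9 (commits reachable by following parents): {c1, c11, c2, c3, c4, c7, c8, c9}.
c1 is in that set, so it is an ancestor of c9.

Yes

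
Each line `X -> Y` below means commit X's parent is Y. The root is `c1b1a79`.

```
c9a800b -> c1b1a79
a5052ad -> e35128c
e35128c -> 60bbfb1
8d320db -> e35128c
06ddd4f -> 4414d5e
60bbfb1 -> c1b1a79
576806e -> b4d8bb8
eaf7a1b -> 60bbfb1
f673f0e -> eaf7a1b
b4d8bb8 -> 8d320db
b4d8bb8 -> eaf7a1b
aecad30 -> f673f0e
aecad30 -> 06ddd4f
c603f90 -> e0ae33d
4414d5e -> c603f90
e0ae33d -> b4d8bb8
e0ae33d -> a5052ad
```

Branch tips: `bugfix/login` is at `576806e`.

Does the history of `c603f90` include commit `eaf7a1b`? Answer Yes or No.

Ancestors of c603f90 (commits reachable by following parents): {60bbfb1, 8d320db, a5052ad, b4d8bb8, c1b1a79, c603f90, e0ae33d, e35128c, eaf7a1b}.
eaf7a1b is in that set, so it is an ancestor of c603f90.

Yes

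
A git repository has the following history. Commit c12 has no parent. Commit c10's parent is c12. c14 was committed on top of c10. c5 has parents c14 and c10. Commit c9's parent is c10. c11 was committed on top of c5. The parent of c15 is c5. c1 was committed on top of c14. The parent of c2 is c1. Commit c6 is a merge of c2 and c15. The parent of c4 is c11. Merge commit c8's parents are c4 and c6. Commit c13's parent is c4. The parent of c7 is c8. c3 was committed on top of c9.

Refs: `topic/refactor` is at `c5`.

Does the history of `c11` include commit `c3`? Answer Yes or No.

No

Ancestors of c11: {c10, c11, c12, c14, c5}.
c3 is not in that set, so it is not an ancestor of c11.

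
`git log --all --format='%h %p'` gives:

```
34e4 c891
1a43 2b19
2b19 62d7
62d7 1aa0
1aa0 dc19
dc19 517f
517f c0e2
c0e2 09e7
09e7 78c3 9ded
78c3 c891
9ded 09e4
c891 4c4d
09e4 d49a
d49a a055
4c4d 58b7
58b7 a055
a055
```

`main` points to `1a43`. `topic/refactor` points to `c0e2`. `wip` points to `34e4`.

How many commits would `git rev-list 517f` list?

11

Walking parent pointers from 517f: reachable set = {09e4, 09e7, 4c4d, 517f, 58b7, 78c3, 9ded, a055, c0e2, c891, d49a}.
That is 11 commits.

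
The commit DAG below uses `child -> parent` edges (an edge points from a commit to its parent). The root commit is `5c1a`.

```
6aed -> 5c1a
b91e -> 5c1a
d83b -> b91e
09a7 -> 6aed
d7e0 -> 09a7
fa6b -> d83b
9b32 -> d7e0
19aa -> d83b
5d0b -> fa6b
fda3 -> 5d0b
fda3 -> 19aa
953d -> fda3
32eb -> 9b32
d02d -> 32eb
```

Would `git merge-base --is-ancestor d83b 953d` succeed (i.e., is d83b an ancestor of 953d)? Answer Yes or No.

Yes

Ancestors of 953d (commits reachable by following parents): {19aa, 5c1a, 5d0b, 953d, b91e, d83b, fa6b, fda3}.
d83b is in that set, so it is an ancestor of 953d.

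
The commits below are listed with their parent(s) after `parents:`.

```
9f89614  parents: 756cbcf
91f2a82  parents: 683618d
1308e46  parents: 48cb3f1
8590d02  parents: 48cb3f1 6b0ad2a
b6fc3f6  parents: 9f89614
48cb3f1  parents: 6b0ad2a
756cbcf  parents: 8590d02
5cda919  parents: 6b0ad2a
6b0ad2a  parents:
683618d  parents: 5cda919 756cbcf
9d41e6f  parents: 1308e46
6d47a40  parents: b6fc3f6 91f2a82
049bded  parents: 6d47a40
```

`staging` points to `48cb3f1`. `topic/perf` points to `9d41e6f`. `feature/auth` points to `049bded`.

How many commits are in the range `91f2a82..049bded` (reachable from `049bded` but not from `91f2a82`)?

4

Reachable from 049bded: {049bded, 48cb3f1, 5cda919, 683618d, 6b0ad2a, 6d47a40, 756cbcf, 8590d02, 91f2a82, 9f89614, b6fc3f6}.
Reachable from 91f2a82: {48cb3f1, 5cda919, 683618d, 6b0ad2a, 756cbcf, 8590d02, 91f2a82}.
In 049bded's history but not 91f2a82's: {049bded, 6d47a40, 9f89614, b6fc3f6} — 4 commits.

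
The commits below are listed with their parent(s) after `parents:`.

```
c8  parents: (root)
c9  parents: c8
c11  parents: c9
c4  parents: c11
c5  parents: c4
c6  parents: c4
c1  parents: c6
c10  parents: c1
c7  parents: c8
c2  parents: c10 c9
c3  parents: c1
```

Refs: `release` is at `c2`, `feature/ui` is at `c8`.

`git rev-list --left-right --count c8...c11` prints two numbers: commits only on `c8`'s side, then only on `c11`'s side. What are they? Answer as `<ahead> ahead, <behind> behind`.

0 ahead, 2 behind

Reachable from c8: {c8}.
Reachable from c11: {c11, c8, c9}.
Only in c8's history (ahead): {} — 0.
Only in c11's history (behind): {c11, c9} — 2.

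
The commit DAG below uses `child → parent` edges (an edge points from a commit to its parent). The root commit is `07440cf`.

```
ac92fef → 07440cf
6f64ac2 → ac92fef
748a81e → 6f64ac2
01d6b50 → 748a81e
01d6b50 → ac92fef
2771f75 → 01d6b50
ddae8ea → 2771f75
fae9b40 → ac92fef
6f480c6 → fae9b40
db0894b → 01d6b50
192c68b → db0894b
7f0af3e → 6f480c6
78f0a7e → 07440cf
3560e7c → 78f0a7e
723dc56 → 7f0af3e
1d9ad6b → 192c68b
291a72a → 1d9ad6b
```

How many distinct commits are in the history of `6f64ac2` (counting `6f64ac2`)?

Walking parent pointers from 6f64ac2: reachable set = {07440cf, 6f64ac2, ac92fef}.
That is 3 commits.

3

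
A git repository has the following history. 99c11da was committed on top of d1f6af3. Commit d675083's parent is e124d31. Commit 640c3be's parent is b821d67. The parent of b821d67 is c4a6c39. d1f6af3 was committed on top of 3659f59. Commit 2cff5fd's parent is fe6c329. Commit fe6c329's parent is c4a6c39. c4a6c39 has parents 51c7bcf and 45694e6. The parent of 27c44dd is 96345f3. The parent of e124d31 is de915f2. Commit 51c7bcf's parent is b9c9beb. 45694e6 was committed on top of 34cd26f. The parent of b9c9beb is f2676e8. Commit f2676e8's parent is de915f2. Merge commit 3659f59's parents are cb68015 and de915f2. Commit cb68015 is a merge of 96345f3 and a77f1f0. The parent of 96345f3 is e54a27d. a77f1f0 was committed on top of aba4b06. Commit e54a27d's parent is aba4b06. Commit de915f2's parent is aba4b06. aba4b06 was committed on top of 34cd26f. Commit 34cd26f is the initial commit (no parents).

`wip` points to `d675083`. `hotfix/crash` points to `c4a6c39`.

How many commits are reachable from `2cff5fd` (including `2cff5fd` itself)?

10

Walking parent pointers from 2cff5fd: reachable set = {2cff5fd, 34cd26f, 45694e6, 51c7bcf, aba4b06, b9c9beb, c4a6c39, de915f2, f2676e8, fe6c329}.
That is 10 commits.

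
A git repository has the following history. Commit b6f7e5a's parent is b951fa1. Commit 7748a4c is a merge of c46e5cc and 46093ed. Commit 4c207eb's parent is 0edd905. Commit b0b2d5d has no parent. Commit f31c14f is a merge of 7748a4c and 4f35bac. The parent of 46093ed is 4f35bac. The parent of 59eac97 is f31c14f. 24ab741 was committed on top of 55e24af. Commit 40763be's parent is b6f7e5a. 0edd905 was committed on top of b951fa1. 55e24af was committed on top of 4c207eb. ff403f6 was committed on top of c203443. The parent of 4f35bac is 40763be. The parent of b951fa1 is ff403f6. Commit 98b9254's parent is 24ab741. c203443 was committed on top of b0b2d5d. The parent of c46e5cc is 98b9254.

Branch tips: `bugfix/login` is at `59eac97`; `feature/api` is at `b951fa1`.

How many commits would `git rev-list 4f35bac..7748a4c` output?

Reachable from 7748a4c: {0edd905, 24ab741, 40763be, 46093ed, 4c207eb, 4f35bac, 55e24af, 7748a4c, 98b9254, b0b2d5d, b6f7e5a, b951fa1, c203443, c46e5cc, ff403f6}.
Reachable from 4f35bac: {40763be, 4f35bac, b0b2d5d, b6f7e5a, b951fa1, c203443, ff403f6}.
In 7748a4c's history but not 4f35bac's: {0edd905, 24ab741, 46093ed, 4c207eb, 55e24af, 7748a4c, 98b9254, c46e5cc} — 8 commits.

8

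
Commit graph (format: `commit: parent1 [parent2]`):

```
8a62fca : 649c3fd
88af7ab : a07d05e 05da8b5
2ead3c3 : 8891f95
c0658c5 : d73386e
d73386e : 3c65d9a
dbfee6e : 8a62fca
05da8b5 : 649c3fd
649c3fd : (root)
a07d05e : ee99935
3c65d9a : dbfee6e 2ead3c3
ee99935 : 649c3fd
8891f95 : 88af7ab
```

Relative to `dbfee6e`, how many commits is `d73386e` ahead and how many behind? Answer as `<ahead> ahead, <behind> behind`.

8 ahead, 0 behind

Reachable from d73386e: {05da8b5, 2ead3c3, 3c65d9a, 649c3fd, 8891f95, 88af7ab, 8a62fca, a07d05e, d73386e, dbfee6e, ee99935}.
Reachable from dbfee6e: {649c3fd, 8a62fca, dbfee6e}.
Only in d73386e's history (ahead): {05da8b5, 2ead3c3, 3c65d9a, 8891f95, 88af7ab, a07d05e, d73386e, ee99935} — 8.
Only in dbfee6e's history (behind): {} — 0.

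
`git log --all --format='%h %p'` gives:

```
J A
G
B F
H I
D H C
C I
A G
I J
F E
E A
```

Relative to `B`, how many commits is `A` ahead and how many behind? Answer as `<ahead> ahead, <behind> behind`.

Reachable from A: {A, G}.
Reachable from B: {A, B, E, F, G}.
Only in A's history (ahead): {} — 0.
Only in B's history (behind): {B, E, F} — 3.

0 ahead, 3 behind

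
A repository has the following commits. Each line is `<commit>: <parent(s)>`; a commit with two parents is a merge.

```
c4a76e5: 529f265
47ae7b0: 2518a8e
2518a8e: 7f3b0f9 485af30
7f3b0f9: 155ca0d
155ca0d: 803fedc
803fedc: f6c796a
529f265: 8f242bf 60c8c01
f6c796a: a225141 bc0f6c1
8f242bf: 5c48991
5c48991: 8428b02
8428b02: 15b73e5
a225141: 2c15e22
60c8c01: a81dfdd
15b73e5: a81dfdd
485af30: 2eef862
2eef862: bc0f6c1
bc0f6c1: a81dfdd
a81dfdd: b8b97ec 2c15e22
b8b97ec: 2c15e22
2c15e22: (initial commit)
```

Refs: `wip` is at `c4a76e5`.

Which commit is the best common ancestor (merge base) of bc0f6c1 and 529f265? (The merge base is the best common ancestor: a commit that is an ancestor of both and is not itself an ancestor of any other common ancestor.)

Ancestors of bc0f6c1: {2c15e22, a81dfdd, b8b97ec, bc0f6c1}.
Ancestors of 529f265: {15b73e5, 2c15e22, 529f265, 5c48991, 60c8c01, 8428b02, 8f242bf, a81dfdd, b8b97ec}.
Common ancestors: {2c15e22, a81dfdd, b8b97ec}.
Among these, a81dfdd is not an ancestor of any other common ancestor — it is the merge base.

a81dfdd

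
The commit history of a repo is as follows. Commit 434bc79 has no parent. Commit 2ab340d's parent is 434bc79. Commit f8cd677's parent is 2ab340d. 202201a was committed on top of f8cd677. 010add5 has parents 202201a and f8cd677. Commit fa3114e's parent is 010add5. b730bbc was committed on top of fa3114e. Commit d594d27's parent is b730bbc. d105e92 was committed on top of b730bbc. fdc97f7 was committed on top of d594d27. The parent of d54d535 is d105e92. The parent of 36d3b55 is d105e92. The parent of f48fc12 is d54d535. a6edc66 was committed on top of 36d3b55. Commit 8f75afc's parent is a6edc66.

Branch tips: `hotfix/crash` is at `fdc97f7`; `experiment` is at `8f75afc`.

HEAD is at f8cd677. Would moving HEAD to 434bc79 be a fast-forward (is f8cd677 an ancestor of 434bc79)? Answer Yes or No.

No

A fast-forward from f8cd677 to 434bc79 is possible iff f8cd677 is an ancestor of 434bc79.
Ancestors of 434bc79: {434bc79}.
f8cd677 is not among them, so fast-forward is not possible.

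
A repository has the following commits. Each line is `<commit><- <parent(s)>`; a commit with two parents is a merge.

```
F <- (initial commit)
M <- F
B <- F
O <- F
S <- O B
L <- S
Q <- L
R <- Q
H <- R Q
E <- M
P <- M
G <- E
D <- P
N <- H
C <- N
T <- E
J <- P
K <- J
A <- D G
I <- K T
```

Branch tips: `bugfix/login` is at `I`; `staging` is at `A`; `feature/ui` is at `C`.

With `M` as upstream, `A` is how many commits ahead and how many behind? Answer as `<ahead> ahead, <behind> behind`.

Reachable from A: {A, D, E, F, G, M, P}.
Reachable from M: {F, M}.
Only in A's history (ahead): {A, D, E, G, P} — 5.
Only in M's history (behind): {} — 0.

5 ahead, 0 behind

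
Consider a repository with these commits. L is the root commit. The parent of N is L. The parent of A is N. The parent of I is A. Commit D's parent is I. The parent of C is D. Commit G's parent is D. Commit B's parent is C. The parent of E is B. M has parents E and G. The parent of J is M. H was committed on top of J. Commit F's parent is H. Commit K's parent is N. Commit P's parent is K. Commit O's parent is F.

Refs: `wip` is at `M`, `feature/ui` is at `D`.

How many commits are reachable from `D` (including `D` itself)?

Walking parent pointers from D: reachable set = {A, D, I, L, N}.
That is 5 commits.

5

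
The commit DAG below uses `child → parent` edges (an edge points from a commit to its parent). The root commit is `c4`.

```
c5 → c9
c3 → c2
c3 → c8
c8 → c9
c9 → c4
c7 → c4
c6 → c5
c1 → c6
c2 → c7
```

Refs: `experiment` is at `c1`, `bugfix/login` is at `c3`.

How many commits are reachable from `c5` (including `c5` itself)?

Walking parent pointers from c5: reachable set = {c4, c5, c9}.
That is 3 commits.

3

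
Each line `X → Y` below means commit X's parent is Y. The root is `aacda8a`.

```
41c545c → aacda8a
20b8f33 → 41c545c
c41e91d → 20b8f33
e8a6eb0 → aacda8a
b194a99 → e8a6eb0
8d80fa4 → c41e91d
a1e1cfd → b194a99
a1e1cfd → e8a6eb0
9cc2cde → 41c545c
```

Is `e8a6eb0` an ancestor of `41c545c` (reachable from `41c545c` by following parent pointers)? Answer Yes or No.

No

Ancestors of 41c545c: {41c545c, aacda8a}.
e8a6eb0 is not in that set, so it is not an ancestor of 41c545c.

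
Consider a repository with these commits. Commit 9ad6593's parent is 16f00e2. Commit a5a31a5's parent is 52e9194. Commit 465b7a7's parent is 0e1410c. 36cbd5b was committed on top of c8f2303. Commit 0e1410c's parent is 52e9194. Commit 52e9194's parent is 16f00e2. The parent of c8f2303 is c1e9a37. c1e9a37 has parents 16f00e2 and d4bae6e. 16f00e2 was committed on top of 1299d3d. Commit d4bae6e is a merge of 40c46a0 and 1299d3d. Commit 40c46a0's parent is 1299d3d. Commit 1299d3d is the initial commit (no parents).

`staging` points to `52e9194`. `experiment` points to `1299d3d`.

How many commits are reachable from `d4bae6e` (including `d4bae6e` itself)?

Walking parent pointers from d4bae6e: reachable set = {1299d3d, 40c46a0, d4bae6e}.
That is 3 commits.

3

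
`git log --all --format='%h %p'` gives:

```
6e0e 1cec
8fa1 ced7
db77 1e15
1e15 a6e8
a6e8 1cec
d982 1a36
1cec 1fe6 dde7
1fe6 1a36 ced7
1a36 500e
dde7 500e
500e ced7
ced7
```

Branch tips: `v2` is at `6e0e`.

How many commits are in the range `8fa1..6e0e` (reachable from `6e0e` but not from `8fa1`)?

6

Reachable from 6e0e: {1a36, 1cec, 1fe6, 500e, 6e0e, ced7, dde7}.
Reachable from 8fa1: {8fa1, ced7}.
In 6e0e's history but not 8fa1's: {1a36, 1cec, 1fe6, 500e, 6e0e, dde7} — 6 commits.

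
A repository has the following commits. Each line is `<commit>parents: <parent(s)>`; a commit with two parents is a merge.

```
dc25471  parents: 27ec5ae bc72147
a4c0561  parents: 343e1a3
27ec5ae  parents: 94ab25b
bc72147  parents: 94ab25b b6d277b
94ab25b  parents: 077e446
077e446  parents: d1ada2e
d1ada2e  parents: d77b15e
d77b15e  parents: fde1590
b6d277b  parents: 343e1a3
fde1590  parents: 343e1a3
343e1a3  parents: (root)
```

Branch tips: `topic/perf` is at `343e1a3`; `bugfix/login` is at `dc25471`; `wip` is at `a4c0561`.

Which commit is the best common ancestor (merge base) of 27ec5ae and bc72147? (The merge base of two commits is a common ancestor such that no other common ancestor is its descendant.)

Ancestors of 27ec5ae: {077e446, 27ec5ae, 343e1a3, 94ab25b, d1ada2e, d77b15e, fde1590}.
Ancestors of bc72147: {077e446, 343e1a3, 94ab25b, b6d277b, bc72147, d1ada2e, d77b15e, fde1590}.
Common ancestors: {077e446, 343e1a3, 94ab25b, d1ada2e, d77b15e, fde1590}.
Among these, 94ab25b is not an ancestor of any other common ancestor — it is the merge base.

94ab25b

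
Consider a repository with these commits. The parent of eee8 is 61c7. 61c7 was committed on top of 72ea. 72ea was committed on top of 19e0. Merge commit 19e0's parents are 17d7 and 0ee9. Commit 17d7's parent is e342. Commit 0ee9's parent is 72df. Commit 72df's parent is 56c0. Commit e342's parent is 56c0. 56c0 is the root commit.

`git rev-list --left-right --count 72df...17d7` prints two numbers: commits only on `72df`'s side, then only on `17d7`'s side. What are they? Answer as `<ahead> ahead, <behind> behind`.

1 ahead, 2 behind

Reachable from 72df: {56c0, 72df}.
Reachable from 17d7: {17d7, 56c0, e342}.
Only in 72df's history (ahead): {72df} — 1.
Only in 17d7's history (behind): {17d7, e342} — 2.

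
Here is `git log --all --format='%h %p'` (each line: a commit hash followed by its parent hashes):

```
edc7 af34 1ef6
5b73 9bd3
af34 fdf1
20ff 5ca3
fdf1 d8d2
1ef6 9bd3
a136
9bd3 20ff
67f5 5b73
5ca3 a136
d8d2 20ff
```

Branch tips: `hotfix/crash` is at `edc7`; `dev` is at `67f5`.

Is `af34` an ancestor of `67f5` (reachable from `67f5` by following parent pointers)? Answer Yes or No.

Ancestors of 67f5: {20ff, 5b73, 5ca3, 67f5, 9bd3, a136}.
af34 is not in that set, so it is not an ancestor of 67f5.

No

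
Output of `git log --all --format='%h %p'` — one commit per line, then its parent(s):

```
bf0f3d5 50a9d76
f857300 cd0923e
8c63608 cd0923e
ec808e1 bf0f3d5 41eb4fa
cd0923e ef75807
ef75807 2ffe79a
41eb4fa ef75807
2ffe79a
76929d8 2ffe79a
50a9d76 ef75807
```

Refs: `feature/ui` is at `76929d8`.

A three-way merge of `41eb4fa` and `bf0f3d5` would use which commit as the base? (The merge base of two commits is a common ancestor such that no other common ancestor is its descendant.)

Ancestors of 41eb4fa: {2ffe79a, 41eb4fa, ef75807}.
Ancestors of bf0f3d5: {2ffe79a, 50a9d76, bf0f3d5, ef75807}.
Common ancestors: {2ffe79a, ef75807}.
Among these, ef75807 is not an ancestor of any other common ancestor — it is the merge base.

ef75807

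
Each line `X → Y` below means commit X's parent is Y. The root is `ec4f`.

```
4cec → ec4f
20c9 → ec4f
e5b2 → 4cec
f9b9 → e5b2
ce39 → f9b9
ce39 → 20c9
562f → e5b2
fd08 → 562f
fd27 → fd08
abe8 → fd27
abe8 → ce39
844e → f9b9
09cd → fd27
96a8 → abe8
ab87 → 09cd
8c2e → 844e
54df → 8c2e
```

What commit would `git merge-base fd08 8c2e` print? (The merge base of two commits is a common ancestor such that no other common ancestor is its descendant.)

Ancestors of fd08: {4cec, 562f, e5b2, ec4f, fd08}.
Ancestors of 8c2e: {4cec, 844e, 8c2e, e5b2, ec4f, f9b9}.
Common ancestors: {4cec, e5b2, ec4f}.
Among these, e5b2 is not an ancestor of any other common ancestor — it is the merge base.

e5b2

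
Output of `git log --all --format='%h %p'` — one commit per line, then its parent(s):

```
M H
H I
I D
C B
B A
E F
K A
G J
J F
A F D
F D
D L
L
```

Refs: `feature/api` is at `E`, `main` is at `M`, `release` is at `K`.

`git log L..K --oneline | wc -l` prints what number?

Reachable from K: {A, D, F, K, L}.
Reachable from L: {L}.
In K's history but not L's: {A, D, F, K} — 4 commits.

4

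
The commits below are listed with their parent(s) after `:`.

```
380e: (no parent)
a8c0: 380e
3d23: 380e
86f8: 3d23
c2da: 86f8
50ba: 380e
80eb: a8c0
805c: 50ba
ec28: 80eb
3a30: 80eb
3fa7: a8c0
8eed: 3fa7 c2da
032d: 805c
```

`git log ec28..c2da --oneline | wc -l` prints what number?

Reachable from c2da: {380e, 3d23, 86f8, c2da}.
Reachable from ec28: {380e, 80eb, a8c0, ec28}.
In c2da's history but not ec28's: {3d23, 86f8, c2da} — 3 commits.

3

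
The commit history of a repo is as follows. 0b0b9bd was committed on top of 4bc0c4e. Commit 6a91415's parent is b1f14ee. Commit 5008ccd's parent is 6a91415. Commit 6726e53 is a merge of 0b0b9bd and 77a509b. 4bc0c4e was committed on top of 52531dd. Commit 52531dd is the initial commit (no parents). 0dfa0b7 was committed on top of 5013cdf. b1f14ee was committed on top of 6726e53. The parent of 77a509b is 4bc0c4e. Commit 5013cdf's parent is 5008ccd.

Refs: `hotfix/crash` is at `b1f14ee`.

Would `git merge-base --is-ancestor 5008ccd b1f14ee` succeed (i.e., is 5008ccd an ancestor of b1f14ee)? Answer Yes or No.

No

Ancestors of b1f14ee: {0b0b9bd, 4bc0c4e, 52531dd, 6726e53, 77a509b, b1f14ee}.
5008ccd is not in that set, so it is not an ancestor of b1f14ee.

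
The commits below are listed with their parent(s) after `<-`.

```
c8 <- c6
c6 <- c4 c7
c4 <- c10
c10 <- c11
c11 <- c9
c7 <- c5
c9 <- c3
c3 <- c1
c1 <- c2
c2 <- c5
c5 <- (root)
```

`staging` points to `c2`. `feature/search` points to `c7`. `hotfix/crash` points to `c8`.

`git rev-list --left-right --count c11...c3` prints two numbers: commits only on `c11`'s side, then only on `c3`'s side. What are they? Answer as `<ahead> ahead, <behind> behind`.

2 ahead, 0 behind

Reachable from c11: {c1, c11, c2, c3, c5, c9}.
Reachable from c3: {c1, c2, c3, c5}.
Only in c11's history (ahead): {c11, c9} — 2.
Only in c3's history (behind): {} — 0.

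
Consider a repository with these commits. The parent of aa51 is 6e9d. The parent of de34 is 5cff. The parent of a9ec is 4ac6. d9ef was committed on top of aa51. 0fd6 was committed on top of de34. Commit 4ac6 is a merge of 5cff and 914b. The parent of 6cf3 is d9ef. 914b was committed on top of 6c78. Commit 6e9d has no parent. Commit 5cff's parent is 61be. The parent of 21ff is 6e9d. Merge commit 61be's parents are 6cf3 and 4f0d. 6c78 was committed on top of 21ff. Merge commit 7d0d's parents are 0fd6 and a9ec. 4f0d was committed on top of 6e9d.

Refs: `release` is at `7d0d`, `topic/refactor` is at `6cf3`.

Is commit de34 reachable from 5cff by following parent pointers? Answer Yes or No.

No

Ancestors of 5cff: {4f0d, 5cff, 61be, 6cf3, 6e9d, aa51, d9ef}.
de34 is not in that set, so it is not an ancestor of 5cff.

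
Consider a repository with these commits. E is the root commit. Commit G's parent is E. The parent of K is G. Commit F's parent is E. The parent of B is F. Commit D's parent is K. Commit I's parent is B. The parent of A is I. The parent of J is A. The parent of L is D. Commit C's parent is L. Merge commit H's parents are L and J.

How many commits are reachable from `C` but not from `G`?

4

Reachable from C: {C, D, E, G, K, L}.
Reachable from G: {E, G}.
In C's history but not G's: {C, D, K, L} — 4 commits.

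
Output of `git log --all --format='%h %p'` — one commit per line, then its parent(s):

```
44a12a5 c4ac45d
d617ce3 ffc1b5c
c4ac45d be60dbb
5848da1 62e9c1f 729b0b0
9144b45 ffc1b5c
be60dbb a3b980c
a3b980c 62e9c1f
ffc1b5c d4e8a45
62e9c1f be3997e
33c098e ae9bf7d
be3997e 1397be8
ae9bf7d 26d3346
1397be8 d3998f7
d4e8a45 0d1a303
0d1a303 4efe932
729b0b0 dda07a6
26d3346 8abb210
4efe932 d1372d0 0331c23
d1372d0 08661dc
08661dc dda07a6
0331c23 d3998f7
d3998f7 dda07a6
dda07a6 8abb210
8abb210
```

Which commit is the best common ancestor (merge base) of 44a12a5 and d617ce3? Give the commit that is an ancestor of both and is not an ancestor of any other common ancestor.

d3998f7

Ancestors of 44a12a5: {1397be8, 44a12a5, 62e9c1f, 8abb210, a3b980c, be3997e, be60dbb, c4ac45d, d3998f7, dda07a6}.
Ancestors of d617ce3: {0331c23, 08661dc, 0d1a303, 4efe932, 8abb210, d1372d0, d3998f7, d4e8a45, d617ce3, dda07a6, ffc1b5c}.
Common ancestors: {8abb210, d3998f7, dda07a6}.
Among these, d3998f7 is not an ancestor of any other common ancestor — it is the merge base.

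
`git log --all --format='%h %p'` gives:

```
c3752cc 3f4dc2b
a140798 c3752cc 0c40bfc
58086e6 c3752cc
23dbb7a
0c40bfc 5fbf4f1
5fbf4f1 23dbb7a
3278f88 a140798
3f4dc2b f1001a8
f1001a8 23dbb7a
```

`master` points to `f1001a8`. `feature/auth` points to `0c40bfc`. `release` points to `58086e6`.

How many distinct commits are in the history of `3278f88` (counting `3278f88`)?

8

Walking parent pointers from 3278f88: reachable set = {0c40bfc, 23dbb7a, 3278f88, 3f4dc2b, 5fbf4f1, a140798, c3752cc, f1001a8}.
That is 8 commits.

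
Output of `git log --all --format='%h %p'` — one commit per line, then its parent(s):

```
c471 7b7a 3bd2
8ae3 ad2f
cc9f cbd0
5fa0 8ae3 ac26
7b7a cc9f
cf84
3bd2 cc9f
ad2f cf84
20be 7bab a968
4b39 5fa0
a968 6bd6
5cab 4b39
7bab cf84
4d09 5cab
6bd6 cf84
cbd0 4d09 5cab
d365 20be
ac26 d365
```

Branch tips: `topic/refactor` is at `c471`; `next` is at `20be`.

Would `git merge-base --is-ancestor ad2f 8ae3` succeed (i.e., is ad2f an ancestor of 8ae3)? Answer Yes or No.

Yes

Ancestors of 8ae3 (commits reachable by following parents): {8ae3, ad2f, cf84}.
ad2f is in that set, so it is an ancestor of 8ae3.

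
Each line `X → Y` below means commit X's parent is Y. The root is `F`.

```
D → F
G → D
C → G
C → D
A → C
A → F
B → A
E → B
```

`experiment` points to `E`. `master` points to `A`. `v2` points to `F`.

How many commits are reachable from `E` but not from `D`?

Reachable from E: {A, B, C, D, E, F, G}.
Reachable from D: {D, F}.
In E's history but not D's: {A, B, C, E, G} — 5 commits.

5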